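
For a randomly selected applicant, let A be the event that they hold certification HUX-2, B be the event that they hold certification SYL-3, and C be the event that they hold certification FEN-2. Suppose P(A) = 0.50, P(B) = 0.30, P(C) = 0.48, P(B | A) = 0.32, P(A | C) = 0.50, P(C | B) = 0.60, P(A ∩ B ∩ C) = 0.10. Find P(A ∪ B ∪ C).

0.80

P(A ∩ B) = P(A)·P(B|A) = 0.50 × 0.32 = 0.16
P(A ∩ C) = P(C)·P(A|C) = 0.48 × 0.50 = 0.24
P(B ∩ C) = P(B)·P(C|B) = 0.30 × 0.60 = 0.18
Using inclusion–exclusion:
P(A ∪ B ∪ C) = 0.50 + 0.30 + 0.48 − 0.16 − 0.24 − 0.18 + 0.10 = 0.80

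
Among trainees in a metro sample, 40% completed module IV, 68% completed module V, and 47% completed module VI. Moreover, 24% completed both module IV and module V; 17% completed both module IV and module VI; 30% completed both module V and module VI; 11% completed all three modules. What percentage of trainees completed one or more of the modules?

95%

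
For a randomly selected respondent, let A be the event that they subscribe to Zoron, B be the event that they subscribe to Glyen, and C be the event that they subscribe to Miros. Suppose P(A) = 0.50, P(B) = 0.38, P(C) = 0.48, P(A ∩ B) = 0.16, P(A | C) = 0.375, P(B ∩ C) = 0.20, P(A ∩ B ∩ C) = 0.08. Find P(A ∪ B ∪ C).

0.90

P(A ∩ C) = P(C)·P(A|C) = 0.48 × 0.375 = 0.18
P(A ∪ B ∪ C) = 0.50 + 0.38 + 0.48 − 0.16 − 0.18 − 0.20 + 0.08 = 0.90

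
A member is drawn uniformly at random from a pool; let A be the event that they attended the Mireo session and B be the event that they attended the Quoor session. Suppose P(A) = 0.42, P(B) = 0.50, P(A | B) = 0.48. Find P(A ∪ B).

0.68

P(A ∩ B) = P(B)·P(A|B) = 0.50 × 0.48 = 0.24
Using inclusion–exclusion:
P(A ∪ B) = 0.42 + 0.50 − 0.24 = 0.68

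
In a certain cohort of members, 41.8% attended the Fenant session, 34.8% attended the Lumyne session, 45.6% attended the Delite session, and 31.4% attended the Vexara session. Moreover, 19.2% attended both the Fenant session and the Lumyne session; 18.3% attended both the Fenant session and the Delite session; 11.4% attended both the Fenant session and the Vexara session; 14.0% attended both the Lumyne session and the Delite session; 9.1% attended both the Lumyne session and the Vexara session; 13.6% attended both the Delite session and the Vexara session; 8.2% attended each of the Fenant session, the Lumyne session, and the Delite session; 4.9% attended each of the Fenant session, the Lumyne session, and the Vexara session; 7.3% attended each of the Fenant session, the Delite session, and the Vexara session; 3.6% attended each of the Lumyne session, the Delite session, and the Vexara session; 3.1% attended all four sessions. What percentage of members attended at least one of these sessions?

88.9%

Apply inclusion-exclusion:
P(at least one) = 41.8 + 34.8 + 45.6 + 31.4 − 19.2 − 18.3 − 11.4 − 14.0 − 9.1 − 13.6 + 8.2 + 4.9 + 7.3 + 3.6 − 3.1 = 88.9%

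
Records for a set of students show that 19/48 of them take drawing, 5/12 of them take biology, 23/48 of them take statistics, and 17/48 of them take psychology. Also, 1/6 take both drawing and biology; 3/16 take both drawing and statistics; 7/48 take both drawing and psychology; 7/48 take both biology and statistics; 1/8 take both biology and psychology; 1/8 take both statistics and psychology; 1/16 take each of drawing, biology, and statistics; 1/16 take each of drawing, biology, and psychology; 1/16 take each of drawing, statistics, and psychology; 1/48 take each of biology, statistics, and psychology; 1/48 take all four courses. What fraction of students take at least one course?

P(union) = 19/48 + 5/12 + 23/48 + 17/48 − 1/6 − 3/16 − 7/48 − 7/48 − 1/8 − 1/8 + 1/16 + 1/16 + 1/16 + 1/48 − 1/48 = 15/16

15/16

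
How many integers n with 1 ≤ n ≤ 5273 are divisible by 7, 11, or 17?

Apply inclusion-exclusion:
⌊5273/7⌋ + ⌊5273/11⌋ + ⌊5273/17⌋ − ⌊5273/77⌋ − ⌊5273/119⌋ − ⌊5273/187⌋ + ⌊5273/1309⌋ = 753 + 479 + 310 − 68 − 44 − 28 + 4 = 1406

1406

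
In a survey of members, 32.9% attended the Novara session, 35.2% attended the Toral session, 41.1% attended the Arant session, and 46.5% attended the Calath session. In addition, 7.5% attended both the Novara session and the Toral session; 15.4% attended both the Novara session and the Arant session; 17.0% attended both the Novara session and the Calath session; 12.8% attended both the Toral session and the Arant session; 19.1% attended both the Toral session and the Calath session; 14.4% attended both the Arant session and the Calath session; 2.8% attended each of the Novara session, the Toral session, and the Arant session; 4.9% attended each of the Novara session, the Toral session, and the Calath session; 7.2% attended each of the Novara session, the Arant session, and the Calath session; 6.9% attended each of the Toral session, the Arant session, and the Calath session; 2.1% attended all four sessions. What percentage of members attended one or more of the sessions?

89.2%

P(≥1) = 32.9 + 35.2 + 41.1 + 46.5 − 7.5 − 15.4 − 17.0 − 12.8 − 19.1 − 14.4 + 2.8 + 4.9 + 7.2 + 6.9 − 2.1 = 89.2%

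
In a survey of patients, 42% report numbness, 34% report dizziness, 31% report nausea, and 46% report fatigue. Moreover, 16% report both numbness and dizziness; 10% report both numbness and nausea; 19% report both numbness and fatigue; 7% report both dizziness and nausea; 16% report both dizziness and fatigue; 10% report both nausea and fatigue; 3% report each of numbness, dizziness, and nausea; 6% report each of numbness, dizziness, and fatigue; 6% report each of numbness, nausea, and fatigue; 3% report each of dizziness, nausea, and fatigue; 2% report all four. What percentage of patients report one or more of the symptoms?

91%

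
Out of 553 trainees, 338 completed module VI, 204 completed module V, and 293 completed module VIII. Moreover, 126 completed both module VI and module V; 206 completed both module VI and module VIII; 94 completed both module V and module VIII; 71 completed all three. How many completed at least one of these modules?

480

Using inclusion–exclusion:
|at least one| = 338 + 204 + 293 − 126 − 206 − 94 + 71 = 480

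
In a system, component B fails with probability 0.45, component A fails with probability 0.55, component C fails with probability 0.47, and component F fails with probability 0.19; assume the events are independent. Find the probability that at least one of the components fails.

0.89374825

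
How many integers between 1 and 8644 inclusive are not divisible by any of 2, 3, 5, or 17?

2170

By inclusion–exclusion:
⌊8644/2⌋ + ⌊8644/3⌋ + ⌊8644/5⌋ + ⌊8644/17⌋ − ⌊8644/6⌋ − ⌊8644/10⌋ − ⌊8644/34⌋ − ⌊8644/15⌋ − ⌊8644/51⌋ − ⌊8644/85⌋ + ⌊8644/30⌋ + ⌊8644/102⌋ + ⌊8644/170⌋ + ⌊8644/255⌋ − ⌊8644/510⌋ = 4322 + 2881 + 1728 + 508 − 1440 − 864 − 254 − 576 − 169 − 101 + 288 + 84 + 50 + 33 − 16 = 6474
8644 − 6474 = 2170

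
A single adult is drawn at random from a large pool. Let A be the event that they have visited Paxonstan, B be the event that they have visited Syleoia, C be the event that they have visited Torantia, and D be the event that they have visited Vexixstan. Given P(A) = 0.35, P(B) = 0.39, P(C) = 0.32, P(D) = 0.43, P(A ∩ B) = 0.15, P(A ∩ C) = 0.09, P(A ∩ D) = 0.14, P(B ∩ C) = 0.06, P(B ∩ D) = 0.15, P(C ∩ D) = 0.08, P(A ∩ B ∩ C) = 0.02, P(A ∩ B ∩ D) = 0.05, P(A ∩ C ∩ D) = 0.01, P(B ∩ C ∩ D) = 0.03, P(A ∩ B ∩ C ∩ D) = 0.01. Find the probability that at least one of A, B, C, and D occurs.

Inclusion–exclusion gives
P(A ∪ B ∪ C ∪ D) = 0.35 + 0.39 + 0.32 + 0.43 − 0.15 − 0.09 − 0.14 − 0.06 − 0.15 − 0.08 + 0.02 + 0.05 + 0.01 + 0.03 − 0.01 = 0.92

0.92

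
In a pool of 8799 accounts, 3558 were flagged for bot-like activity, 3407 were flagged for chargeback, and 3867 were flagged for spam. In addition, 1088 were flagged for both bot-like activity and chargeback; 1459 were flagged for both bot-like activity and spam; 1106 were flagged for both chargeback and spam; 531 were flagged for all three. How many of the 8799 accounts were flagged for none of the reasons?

1089

N(≥1) = 3558 + 3407 + 3867 − 1088 − 1459 − 1106 + 531 = 7710
None: 8799 − 7710 = 1089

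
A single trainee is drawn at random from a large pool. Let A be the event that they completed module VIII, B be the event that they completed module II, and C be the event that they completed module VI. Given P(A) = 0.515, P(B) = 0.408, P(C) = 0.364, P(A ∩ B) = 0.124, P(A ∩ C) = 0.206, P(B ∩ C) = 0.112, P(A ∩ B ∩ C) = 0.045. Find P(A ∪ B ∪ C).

0.890

Using inclusion–exclusion:
P(A ∪ B ∪ C) = 0.515 + 0.408 + 0.364 − 0.124 − 0.206 − 0.112 + 0.045 = 0.890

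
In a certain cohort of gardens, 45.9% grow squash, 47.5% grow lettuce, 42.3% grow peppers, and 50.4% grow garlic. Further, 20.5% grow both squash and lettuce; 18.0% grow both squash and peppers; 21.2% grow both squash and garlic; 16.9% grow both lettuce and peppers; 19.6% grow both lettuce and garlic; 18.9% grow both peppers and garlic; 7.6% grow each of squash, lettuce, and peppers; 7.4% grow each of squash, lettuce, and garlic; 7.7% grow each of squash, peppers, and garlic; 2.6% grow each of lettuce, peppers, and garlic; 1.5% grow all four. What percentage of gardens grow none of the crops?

5.2%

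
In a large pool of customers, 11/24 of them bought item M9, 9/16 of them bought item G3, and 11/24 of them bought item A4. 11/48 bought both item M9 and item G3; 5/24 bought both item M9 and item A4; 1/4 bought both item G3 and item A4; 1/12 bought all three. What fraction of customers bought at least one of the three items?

7/8

By inclusion-exclusion,
P(at least one) = 11/24 + 9/16 + 11/24 − 11/48 − 5/24 − 1/4 + 1/12 = 7/8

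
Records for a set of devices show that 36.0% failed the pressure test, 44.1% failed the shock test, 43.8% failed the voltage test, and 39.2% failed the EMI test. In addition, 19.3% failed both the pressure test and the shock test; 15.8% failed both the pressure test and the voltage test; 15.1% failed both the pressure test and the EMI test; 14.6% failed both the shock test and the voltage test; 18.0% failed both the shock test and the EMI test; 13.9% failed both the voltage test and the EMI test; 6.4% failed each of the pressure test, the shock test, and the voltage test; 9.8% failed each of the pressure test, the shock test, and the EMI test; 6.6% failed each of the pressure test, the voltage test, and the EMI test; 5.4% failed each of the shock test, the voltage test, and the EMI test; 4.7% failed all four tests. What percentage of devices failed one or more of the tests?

Apply inclusion-exclusion:
P(union) = 36.0 + 44.1 + 43.8 + 39.2 − 19.3 − 15.8 − 15.1 − 14.6 − 18.0 − 13.9 + 6.4 + 9.8 + 6.6 + 5.4 − 4.7 = 89.9%

89.9%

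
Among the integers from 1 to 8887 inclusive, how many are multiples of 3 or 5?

Using inclusion–exclusion:
⌊8887/3⌋ + ⌊8887/5⌋ − ⌊8887/15⌋ = 2962 + 1777 − 592 = 4147

4147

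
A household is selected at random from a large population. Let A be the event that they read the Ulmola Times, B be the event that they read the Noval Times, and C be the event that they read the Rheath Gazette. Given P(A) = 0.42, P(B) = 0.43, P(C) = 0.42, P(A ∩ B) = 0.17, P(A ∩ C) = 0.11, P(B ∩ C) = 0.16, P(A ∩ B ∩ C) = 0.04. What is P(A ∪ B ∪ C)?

Apply inclusion-exclusion:
P(A ∪ B ∪ C) = 0.42 + 0.43 + 0.42 − 0.17 − 0.11 − 0.16 + 0.04 = 0.87

0.87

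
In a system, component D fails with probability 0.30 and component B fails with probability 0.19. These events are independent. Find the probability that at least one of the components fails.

P(none) = (1 − 0.30) × (1 − 0.19) = 0.70 × 0.81 = 0.567
P(at least one) = 1 − 0.567 = 0.433

0.433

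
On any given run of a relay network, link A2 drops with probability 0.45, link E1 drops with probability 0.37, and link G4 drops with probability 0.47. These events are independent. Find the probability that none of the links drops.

P(none) = (1 − 0.45) × (1 − 0.37) × (1 − 0.47) = 0.55 × 0.63 × 0.53 = 0.183645

0.183645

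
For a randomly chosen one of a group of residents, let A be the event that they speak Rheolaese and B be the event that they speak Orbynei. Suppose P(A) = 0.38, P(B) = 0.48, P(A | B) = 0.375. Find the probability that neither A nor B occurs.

0.32

P(A ∩ B) = P(B)·P(A|B) = 0.48 × 0.375 = 0.18
By inclusion-exclusion,
P(A ∪ B) = 0.38 + 0.48 − 0.18 = 0.68
P(none) = 1 − 0.68 = 0.32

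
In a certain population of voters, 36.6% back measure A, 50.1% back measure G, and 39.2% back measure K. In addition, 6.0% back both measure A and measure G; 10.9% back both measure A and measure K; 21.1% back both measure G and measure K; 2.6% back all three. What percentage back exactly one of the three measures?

57.7%

Using the inclusion–exclusion count for exactly one event:
P(exactly one) = 36.6 + 50.1 + 39.2 − 2·6.0 − 2·10.9 − 2·21.1 + 3·2.6 = 57.7%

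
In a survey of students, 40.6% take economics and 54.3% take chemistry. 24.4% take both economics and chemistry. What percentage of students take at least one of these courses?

70.5%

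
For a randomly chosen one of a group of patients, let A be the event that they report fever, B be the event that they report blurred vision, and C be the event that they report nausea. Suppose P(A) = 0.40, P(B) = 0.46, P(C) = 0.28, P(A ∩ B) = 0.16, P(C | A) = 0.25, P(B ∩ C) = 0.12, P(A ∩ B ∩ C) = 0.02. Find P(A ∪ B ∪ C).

P(A ∩ C) = P(A)·P(C|A) = 0.40 × 0.25 = 0.10
P(A ∪ B ∪ C) = 0.40 + 0.46 + 0.28 − 0.16 − 0.10 − 0.12 + 0.02 = 0.78

0.78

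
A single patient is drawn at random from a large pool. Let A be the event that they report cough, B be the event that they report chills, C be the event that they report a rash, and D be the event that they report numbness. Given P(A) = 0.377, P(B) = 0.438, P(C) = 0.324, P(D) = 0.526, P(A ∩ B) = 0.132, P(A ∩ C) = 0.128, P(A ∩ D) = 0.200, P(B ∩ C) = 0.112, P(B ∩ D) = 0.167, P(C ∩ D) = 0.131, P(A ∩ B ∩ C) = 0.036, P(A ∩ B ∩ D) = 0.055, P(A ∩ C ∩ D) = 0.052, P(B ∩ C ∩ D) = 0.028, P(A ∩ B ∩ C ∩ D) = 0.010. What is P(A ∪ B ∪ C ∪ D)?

0.956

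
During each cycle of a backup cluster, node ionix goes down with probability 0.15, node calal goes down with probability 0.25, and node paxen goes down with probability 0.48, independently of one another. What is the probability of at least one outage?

P(none) = (1 − 0.15) × (1 − 0.25) × (1 − 0.48) = 0.85 × 0.75 × 0.52 = 0.3315
P(at least one) = 1 − 0.3315 = 0.6685

0.6685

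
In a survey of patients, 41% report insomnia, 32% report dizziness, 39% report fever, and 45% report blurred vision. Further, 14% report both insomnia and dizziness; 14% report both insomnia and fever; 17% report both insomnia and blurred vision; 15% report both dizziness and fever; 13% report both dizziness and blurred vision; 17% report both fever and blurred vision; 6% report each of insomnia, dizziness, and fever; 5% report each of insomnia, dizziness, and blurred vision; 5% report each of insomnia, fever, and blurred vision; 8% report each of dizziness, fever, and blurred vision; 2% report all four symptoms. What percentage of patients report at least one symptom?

89%

By inclusion–exclusion:
P(at least one) = 41 + 32 + 39 + 45 − 14 − 14 − 17 − 15 − 13 − 17 + 6 + 5 + 5 + 8 − 2 = 89%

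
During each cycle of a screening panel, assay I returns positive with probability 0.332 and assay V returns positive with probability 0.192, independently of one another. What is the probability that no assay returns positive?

P(none) = (1 − 0.332) × (1 − 0.192) = 0.668 × 0.808 = 0.539744

0.539744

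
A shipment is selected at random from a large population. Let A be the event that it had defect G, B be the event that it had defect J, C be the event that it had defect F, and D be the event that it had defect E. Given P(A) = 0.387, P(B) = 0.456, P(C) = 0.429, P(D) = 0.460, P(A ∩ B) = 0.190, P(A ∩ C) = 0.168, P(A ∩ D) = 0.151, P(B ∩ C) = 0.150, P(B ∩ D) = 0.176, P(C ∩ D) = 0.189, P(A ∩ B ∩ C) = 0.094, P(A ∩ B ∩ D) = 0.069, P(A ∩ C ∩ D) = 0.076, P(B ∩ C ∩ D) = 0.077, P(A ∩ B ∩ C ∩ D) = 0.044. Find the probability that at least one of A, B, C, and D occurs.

P(A ∪ B ∪ C ∪ D) = 0.387 + 0.456 + 0.429 + 0.460 − 0.190 − 0.168 − 0.151 − 0.150 − 0.176 − 0.189 + 0.094 + 0.069 + 0.076 + 0.077 − 0.044 = 0.980

0.980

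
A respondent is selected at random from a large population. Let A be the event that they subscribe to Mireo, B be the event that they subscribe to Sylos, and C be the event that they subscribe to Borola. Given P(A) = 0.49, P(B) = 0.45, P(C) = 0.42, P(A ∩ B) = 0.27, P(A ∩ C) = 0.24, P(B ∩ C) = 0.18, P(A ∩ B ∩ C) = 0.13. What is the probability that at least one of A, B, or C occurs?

0.80

P(A ∪ B ∪ C) = 0.49 + 0.45 + 0.42 − 0.27 − 0.24 − 0.18 + 0.13 = 0.80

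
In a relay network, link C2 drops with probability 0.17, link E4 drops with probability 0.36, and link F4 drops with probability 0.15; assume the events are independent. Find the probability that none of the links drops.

Independence gives P(none) = ∏(1 − pᵢ).
P(none) = (1 − 0.17) × (1 − 0.36) × (1 − 0.15) = 0.83 × 0.64 × 0.85 = 0.45152

0.45152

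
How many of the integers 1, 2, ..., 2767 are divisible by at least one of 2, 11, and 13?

1605

Apply inclusion-exclusion:
⌊2767/2⌋ + ⌊2767/11⌋ + ⌊2767/13⌋ − ⌊2767/22⌋ − ⌊2767/26⌋ − ⌊2767/143⌋ + ⌊2767/286⌋ = 1383 + 251 + 212 − 125 − 106 − 19 + 9 = 1605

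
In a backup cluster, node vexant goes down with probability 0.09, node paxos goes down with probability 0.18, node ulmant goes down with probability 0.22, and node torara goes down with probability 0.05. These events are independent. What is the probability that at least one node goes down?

0.4470658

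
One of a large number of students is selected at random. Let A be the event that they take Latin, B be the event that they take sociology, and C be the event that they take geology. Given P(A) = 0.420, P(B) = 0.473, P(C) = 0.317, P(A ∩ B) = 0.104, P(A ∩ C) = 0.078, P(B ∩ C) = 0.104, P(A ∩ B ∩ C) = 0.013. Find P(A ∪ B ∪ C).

Using inclusion–exclusion:
P(A ∪ B ∪ C) = 0.420 + 0.473 + 0.317 − 0.104 − 0.078 − 0.104 + 0.013 = 0.937

0.937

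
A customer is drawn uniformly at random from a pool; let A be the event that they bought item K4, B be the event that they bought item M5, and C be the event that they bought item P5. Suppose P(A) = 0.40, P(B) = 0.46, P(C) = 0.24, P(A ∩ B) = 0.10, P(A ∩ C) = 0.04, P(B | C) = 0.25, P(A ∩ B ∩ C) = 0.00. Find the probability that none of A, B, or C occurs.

P(B ∩ C) = P(C)·P(B|C) = 0.24 × 0.25 = 0.06
P(A ∪ B ∪ C) = 0.40 + 0.46 + 0.24 − 0.10 − 0.04 − 0.06 + 0.00 = 0.90
P(none) = 1 − 0.90 = 0.10

0.10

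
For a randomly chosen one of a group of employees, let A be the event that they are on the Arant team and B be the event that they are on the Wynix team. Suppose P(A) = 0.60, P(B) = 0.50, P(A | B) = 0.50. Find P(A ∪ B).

0.85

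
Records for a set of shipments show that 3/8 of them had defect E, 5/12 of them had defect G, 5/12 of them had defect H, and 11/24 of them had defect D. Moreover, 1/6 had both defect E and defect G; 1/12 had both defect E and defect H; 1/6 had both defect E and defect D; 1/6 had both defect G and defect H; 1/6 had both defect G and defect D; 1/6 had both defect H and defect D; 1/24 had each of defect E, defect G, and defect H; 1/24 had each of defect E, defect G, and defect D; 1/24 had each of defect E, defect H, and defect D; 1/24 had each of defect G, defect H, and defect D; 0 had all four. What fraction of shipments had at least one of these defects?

11/12

By inclusion-exclusion,
P(union) = 3/8 + 5/12 + 5/12 + 11/24 − 1/6 − 1/12 − 1/6 − 1/6 − 1/6 − 1/6 + 1/24 + 1/24 + 1/24 + 1/24 − 0 = 11/12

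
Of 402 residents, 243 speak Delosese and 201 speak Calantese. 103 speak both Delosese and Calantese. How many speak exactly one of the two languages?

238

By inclusion–exclusion (exactly-one form):
|exactly one| = 243 + 201 − 2·103 = 238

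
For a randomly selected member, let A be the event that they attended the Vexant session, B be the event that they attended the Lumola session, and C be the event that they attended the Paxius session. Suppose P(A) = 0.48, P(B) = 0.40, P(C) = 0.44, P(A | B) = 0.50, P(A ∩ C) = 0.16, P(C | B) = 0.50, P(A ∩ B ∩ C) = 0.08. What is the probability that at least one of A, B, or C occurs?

0.84

P(A ∩ B) = P(B)·P(A|B) = 0.40 × 0.50 = 0.20
P(B ∩ C) = P(B)·P(C|B) = 0.40 × 0.50 = 0.20
Using inclusion–exclusion:
P(A ∪ B ∪ C) = 0.48 + 0.40 + 0.44 − 0.20 − 0.16 − 0.20 + 0.08 = 0.84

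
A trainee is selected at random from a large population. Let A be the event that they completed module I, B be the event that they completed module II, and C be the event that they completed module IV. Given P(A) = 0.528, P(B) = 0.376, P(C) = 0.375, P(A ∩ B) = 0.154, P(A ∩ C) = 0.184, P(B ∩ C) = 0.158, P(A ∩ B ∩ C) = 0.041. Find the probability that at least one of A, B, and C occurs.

0.824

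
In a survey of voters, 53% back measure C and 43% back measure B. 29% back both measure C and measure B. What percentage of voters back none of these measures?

33%

P(≥1) = 53 + 43 − 29 = 67%
P(none) = 100% − 67% = 33%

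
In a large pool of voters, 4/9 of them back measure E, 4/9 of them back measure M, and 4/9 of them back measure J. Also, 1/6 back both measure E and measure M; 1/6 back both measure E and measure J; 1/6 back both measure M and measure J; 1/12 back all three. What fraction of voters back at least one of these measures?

11/12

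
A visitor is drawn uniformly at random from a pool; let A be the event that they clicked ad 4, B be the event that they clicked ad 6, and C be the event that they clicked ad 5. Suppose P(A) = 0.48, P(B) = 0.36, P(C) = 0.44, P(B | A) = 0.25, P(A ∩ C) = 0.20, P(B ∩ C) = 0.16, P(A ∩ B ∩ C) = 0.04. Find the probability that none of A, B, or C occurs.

0.16

P(A ∩ B) = P(A)·P(B|A) = 0.48 × 0.25 = 0.12
Using inclusion–exclusion:
P(A ∪ B ∪ C) = 0.48 + 0.36 + 0.44 − 0.12 − 0.20 − 0.16 + 0.04 = 0.84
P(none) = 1 − 0.84 = 0.16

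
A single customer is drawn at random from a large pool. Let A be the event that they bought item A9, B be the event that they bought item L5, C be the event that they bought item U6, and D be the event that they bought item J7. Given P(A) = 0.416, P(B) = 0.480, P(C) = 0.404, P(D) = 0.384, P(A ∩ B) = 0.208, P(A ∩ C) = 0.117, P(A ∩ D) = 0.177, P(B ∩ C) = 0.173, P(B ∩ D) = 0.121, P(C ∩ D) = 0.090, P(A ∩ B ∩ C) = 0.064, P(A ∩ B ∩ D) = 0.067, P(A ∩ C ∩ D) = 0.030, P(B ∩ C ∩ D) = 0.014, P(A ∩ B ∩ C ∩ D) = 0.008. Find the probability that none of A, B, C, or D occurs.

0.035

Inclusion–exclusion gives
P(A ∪ B ∪ C ∪ D) = 0.416 + 0.480 + 0.404 + 0.384 − 0.208 − 0.117 − 0.177 − 0.173 − 0.121 − 0.090 + 0.064 + 0.067 + 0.030 + 0.014 − 0.008 = 0.965
P(none) = 1 − 0.965 = 0.035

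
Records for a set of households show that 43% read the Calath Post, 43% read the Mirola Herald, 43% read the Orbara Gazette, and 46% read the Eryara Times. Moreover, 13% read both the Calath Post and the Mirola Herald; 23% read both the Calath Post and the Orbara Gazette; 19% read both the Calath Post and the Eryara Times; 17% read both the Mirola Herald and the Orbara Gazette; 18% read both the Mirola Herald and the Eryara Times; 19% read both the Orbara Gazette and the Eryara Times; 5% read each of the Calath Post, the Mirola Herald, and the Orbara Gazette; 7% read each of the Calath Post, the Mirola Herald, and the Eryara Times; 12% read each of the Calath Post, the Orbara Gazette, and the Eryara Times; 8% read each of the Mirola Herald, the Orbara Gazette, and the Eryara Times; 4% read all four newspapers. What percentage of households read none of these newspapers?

P(union) = 43 + 43 + 43 + 46 − 13 − 23 − 19 − 17 − 18 − 19 + 5 + 7 + 12 + 8 − 4 = 94%
P(none) = 100% − 94% = 6%

6%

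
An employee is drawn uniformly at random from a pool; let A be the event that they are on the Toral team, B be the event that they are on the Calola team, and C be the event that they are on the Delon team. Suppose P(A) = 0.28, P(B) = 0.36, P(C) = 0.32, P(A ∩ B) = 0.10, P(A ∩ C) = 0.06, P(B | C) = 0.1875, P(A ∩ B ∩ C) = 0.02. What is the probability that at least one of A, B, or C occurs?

P(B ∩ C) = P(C)·P(B|C) = 0.32 × 0.1875 = 0.06
By inclusion–exclusion:
P(A ∪ B ∪ C) = 0.28 + 0.36 + 0.32 − 0.10 − 0.06 − 0.06 + 0.02 = 0.76

0.76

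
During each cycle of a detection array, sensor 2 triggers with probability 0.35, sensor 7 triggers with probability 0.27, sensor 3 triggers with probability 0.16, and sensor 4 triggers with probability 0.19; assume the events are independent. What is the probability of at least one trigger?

0.6771502

P(none) = (1 − 0.35) × (1 − 0.27) × (1 − 0.16) × (1 − 0.19) = 0.65 × 0.73 × 0.84 × 0.81 = 0.3228498
P(at least one) = 1 − 0.3228498 = 0.6771502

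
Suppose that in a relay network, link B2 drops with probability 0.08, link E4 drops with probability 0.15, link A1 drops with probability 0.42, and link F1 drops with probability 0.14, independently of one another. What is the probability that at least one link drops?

0.6099384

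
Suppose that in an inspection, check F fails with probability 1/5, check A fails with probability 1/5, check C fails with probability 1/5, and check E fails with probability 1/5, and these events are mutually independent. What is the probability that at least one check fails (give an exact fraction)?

369/625

Independence gives P(none) = ∏(1 − pᵢ).
P(none) = (1 − 1/5) × (1 − 1/5) × (1 − 1/5) × (1 − 1/5) = 4/5 × 4/5 × 4/5 × 4/5 = 256/625
P(at least one) = 1 − 256/625 = 369/625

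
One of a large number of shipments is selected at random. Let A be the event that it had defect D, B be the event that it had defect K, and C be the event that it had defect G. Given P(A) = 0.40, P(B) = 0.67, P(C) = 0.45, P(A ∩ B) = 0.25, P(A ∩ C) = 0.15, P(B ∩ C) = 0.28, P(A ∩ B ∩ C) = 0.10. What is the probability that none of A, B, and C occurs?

By inclusion–exclusion:
P(A ∪ B ∪ C) = 0.40 + 0.67 + 0.45 − 0.25 − 0.15 − 0.28 + 0.10 = 0.94
P(none) = 1 − 0.94 = 0.06

0.06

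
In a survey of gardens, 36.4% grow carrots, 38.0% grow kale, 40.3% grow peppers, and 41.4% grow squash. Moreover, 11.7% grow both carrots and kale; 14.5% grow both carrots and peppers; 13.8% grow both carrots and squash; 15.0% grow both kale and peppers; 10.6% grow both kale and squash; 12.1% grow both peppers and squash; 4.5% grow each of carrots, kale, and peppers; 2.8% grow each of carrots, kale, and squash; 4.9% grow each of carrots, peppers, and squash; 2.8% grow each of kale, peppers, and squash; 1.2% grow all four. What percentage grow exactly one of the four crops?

Using the inclusion–exclusion count for exactly one event:
P(exactly one) = 36.4 + 38.0 + 40.3 + 41.4 − 2·11.7 − 2·14.5 − 2·13.8 − 2·15.0 − 2·10.6 − 2·12.1 + 3·4.5 + 3·2.8 + 3·4.9 + 3·2.8 − 4·1.2 = 40.9%

40.9%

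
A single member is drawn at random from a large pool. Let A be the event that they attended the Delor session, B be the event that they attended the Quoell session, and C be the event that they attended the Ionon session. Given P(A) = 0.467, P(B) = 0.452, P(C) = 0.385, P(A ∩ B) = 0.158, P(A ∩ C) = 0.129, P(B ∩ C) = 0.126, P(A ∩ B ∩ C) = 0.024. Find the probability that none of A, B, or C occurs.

Using inclusion–exclusion:
P(A ∪ B ∪ C) = 0.467 + 0.452 + 0.385 − 0.158 − 0.129 − 0.126 + 0.024 = 0.915
P(none) = 1 − 0.915 = 0.085

0.085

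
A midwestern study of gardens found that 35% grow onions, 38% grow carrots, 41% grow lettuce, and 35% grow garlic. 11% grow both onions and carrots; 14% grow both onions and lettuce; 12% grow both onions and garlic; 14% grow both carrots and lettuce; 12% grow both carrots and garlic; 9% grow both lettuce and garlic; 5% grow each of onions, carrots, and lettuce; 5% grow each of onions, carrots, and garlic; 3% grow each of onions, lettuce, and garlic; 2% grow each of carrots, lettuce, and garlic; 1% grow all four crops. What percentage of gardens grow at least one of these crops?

91%

By inclusion-exclusion,
P(union) = 35 + 38 + 41 + 35 − 11 − 14 − 12 − 14 − 12 − 9 + 5 + 5 + 3 + 2 − 1 = 91%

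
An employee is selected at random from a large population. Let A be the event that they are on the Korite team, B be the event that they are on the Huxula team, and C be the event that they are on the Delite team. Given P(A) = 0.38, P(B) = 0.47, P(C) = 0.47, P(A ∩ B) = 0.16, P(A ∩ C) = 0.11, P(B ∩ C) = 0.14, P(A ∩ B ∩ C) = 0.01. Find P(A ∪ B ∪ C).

0.92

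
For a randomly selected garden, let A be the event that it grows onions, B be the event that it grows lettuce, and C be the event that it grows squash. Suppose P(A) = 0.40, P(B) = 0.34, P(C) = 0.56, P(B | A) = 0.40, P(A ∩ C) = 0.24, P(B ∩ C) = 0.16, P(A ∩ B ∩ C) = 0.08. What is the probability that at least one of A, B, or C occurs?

0.82

P(A ∩ B) = P(A)·P(B|A) = 0.40 × 0.40 = 0.16
P(A ∪ B ∪ C) = 0.40 + 0.34 + 0.56 − 0.16 − 0.24 − 0.16 + 0.08 = 0.82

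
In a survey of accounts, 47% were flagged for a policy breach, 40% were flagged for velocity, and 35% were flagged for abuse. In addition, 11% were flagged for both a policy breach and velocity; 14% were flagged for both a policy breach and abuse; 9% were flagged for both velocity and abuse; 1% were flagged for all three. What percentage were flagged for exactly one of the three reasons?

57%

Using the inclusion–exclusion count for exactly one event:
P(exactly one) = 47 + 40 + 35 − 2·11 − 2·14 − 2·9 + 3·1 = 57%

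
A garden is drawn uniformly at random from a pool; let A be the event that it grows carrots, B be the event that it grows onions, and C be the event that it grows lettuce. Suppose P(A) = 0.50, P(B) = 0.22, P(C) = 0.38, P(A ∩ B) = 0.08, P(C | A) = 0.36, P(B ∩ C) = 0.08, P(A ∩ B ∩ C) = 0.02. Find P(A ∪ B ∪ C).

P(A ∩ C) = P(A)·P(C|A) = 0.50 × 0.36 = 0.18
P(A ∪ B ∪ C) = 0.50 + 0.22 + 0.38 − 0.08 − 0.18 − 0.08 + 0.02 = 0.78

0.78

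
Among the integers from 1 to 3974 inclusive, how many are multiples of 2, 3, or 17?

By inclusion-exclusion,
1987 + 1324 + 233 − 662 − 116 − 77 + 38 = 2727

2727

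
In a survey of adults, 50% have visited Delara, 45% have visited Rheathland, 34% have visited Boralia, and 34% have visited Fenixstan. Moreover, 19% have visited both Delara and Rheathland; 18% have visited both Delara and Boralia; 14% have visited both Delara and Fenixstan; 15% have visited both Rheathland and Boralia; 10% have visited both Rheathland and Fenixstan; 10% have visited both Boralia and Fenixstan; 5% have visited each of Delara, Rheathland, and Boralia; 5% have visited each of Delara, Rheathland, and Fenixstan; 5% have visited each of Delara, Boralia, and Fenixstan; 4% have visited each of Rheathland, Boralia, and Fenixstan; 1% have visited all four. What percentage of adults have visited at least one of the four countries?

95%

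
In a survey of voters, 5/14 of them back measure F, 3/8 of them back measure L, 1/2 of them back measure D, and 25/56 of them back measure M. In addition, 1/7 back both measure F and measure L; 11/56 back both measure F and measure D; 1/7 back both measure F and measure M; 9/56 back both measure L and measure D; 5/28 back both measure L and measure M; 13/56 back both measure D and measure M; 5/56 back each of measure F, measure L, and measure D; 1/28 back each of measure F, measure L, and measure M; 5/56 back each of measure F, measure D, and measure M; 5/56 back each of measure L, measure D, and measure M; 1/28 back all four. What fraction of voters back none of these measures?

By inclusion–exclusion:
P(union) = 5/14 + 3/8 + 1/2 + 25/56 − 1/7 − 11/56 − 1/7 − 9/56 − 5/28 − 13/56 + 5/56 + 1/28 + 5/56 + 5/56 − 1/28 = 25/28
P(none) = 1 − 25/28 = 3/28

3/28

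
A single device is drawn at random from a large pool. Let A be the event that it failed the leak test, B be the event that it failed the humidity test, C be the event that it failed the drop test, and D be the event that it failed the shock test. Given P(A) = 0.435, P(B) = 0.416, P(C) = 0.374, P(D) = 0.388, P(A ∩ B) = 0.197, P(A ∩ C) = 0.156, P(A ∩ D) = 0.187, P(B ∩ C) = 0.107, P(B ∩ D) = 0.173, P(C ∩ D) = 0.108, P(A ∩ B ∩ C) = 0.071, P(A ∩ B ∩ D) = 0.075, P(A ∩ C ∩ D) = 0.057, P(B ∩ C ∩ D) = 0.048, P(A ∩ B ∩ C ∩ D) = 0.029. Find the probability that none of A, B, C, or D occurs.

0.093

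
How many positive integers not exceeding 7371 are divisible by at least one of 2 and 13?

Inclusion–exclusion gives
3685 + 567 − 283 = 3969

3969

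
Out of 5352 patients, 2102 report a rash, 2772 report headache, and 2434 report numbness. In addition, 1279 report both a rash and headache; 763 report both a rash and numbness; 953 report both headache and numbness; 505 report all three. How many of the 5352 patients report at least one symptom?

4818

|at least one| = 2102 + 2772 + 2434 − 1279 − 763 − 953 + 505 = 4818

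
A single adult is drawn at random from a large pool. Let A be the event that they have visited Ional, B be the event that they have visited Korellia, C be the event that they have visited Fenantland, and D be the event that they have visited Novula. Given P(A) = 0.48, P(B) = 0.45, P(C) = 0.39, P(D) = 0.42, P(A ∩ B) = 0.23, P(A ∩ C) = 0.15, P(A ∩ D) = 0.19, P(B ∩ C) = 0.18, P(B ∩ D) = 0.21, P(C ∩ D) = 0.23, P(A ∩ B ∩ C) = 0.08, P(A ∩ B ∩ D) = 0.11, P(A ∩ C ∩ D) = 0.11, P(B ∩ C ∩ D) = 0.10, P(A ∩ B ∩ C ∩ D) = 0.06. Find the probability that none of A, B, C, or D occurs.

0.11

Using inclusion–exclusion:
P(A ∪ B ∪ C ∪ D) = 0.48 + 0.45 + 0.39 + 0.42 − 0.23 − 0.15 − 0.19 − 0.18 − 0.21 − 0.23 + 0.08 + 0.11 + 0.11 + 0.10 − 0.06 = 0.89
P(none) = 1 − 0.89 = 0.11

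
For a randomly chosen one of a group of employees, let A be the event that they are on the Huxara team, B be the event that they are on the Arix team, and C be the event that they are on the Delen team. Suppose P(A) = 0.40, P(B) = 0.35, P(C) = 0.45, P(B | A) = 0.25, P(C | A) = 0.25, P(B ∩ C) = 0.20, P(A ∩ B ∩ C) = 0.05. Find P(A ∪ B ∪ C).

P(A ∩ B) = P(A)·P(B|A) = 0.40 × 0.25 = 0.10
P(A ∩ C) = P(A)·P(C|A) = 0.40 × 0.25 = 0.10
P(A ∪ B ∪ C) = 0.40 + 0.35 + 0.45 − 0.10 − 0.10 − 0.20 + 0.05 = 0.85

0.85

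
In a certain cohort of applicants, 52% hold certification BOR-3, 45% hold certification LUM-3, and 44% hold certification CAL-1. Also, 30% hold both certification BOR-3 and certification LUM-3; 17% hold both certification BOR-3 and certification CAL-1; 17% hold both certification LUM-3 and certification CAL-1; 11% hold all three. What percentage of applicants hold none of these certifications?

P(union) = 52 + 45 + 44 − 30 − 17 − 17 + 11 = 88%
P(none) = 100% − 88% = 12%

12%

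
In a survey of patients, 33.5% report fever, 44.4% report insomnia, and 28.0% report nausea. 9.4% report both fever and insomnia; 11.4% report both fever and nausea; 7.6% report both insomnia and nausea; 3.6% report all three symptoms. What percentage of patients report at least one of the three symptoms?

81.1%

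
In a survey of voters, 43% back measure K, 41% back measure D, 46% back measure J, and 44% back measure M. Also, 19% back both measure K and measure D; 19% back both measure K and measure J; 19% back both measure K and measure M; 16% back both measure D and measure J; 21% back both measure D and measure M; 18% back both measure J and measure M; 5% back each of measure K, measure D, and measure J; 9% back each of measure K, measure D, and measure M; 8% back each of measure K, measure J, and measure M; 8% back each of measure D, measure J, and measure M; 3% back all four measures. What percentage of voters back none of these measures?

P(at least one) = 43 + 41 + 46 + 44 − 19 − 19 − 19 − 16 − 21 − 18 + 5 + 9 + 8 + 8 − 3 = 89%
P(none) = 100% − 89% = 11%

11%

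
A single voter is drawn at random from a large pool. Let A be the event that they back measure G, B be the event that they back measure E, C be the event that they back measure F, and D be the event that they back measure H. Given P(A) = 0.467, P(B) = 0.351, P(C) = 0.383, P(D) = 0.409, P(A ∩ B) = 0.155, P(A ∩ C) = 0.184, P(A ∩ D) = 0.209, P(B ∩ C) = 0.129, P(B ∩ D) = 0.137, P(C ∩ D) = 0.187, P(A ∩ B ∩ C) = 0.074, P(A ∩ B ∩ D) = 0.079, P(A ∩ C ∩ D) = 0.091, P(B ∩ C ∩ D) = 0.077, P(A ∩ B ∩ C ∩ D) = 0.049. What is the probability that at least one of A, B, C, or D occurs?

0.881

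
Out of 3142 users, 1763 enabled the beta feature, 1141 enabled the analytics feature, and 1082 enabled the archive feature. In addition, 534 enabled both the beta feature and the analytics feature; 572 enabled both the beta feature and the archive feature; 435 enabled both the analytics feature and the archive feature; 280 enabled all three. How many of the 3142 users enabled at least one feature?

Using inclusion–exclusion:
|at least one| = 1763 + 1141 + 1082 − 534 − 572 − 435 + 280 = 2725

2725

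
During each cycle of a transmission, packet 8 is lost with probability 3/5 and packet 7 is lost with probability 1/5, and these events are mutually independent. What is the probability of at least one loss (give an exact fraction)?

17/25

Since the events are independent, P(none) is the product of the individual non-occurrence probabilities.
P(none) = (1 − 3/5) × (1 − 1/5) = 2/5 × 4/5 = 8/25
P(at least one) = 1 − 8/25 = 17/25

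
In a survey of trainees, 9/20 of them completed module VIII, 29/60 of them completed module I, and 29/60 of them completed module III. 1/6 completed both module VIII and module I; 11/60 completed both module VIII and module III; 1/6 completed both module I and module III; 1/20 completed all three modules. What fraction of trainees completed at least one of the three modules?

19/20

P(≥1) = 9/20 + 29/60 + 29/60 − 1/6 − 11/60 − 1/6 + 1/20 = 19/20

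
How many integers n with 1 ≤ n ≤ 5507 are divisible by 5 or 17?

1101 + 323 − 64 = 1360

1360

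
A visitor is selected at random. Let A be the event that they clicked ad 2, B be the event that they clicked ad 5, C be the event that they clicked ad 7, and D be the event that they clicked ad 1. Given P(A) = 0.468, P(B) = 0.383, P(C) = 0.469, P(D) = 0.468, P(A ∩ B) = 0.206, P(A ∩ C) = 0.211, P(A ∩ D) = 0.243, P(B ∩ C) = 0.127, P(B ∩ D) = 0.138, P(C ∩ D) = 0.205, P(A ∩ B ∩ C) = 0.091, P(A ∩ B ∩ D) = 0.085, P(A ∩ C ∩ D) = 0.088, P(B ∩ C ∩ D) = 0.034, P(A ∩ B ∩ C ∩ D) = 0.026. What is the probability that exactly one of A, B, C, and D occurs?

0.318

By inclusion–exclusion (exactly-one form):
P(exactly one) = 0.468 + 0.383 + 0.469 + 0.468 − 2·0.206 − 2·0.211 − 2·0.243 − 2·0.127 − 2·0.138 − 2·0.205 + 3·0.091 + 3·0.085 + 3·0.088 + 3·0.034 − 4·0.026 = 0.318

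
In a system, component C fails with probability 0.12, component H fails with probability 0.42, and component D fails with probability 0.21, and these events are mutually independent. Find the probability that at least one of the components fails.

0.596784

Since the events are independent, P(none) is the product of the individual non-occurrence probabilities.
P(none) = (1 − 0.12) × (1 − 0.42) × (1 − 0.21) = 0.88 × 0.58 × 0.79 = 0.403216
P(at least one) = 1 − 0.403216 = 0.596784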